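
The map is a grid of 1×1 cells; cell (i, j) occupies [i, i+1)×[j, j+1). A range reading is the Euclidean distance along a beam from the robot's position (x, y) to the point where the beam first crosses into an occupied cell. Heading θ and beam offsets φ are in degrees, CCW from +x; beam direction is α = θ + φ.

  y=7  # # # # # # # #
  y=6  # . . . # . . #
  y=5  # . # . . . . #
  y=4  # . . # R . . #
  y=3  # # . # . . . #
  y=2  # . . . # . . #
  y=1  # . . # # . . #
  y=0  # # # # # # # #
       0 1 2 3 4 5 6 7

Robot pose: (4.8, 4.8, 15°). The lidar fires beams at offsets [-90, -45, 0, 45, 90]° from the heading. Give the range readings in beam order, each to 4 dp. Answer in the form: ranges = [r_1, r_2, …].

beam 1: φ=-90°, α=285°
  d=(0.2588,-0.9659)  start (4,4)  tX=0.7727 tY=0.8282  stride 1/|dx|=3.8637 1/|dy|=1.0353
    cross x-line → (5,4), t=0.7727
    cross y-line → (5,3), t=0.8282
    cross y-line → (5,2), t=1.8635
    cross y-line → (5,1), t=2.8988
    cross y-line → (5,0), t=3.9340 (wall)
  → r_1 = 3.9340
beam 2: φ=-45°, α=330°
  d=(0.8660,-0.5000)  start (4,4)  tX=0.2309 tY=1.6000  stride 1/|dx|=1.1547 1/|dy|=2.0000
    cross x-line → (5,4), t=0.2309
    cross x-line → (6,4), t=1.3856
    cross y-line → (6,3), t=1.6000
    cross x-line → (7,3), t=2.5403 (wall)
  → r_2 = 2.5403
beam 3: φ=0°, α=15°
  d=(0.9659,0.2588)  start (4,4)  tX=0.2071 tY=0.7727  stride 1/|dx|=1.0353 1/|dy|=3.8637
    cross x-line → (5,4), t=0.2071
    cross y-line → (5,5), t=0.7727
    cross x-line → (6,5), t=1.2423
    cross x-line → (7,5), t=2.2776 (wall)
  → r_3 = 2.2776
beam 4: φ=45°, α=60°
  d=(0.5000,0.8660)  start (4,4)  tX=0.4000 tY=0.2309  stride 1/|dx|=2.0000 1/|dy|=1.1547
    cross y-line → (4,5), t=0.2309
    cross x-line → (5,5), t=0.4000
    cross y-line → (5,6), t=1.3856
    cross x-line → (6,6), t=2.4000
    cross y-line → (6,7), t=2.5403 (wall)
  → r_4 = 2.5403
beam 5: φ=90°, α=105°
  d=(-0.2588,0.9659)  start (4,4)  tX=3.0910 tY=0.2071  stride 1/|dx|=3.8637 1/|dy|=1.0353
    cross y-line → (4,5), t=0.2071
    cross y-line → (4,6), t=1.2423 (wall)
  → r_5 = 1.2423

ranges = [3.9340, 2.5403, 2.2776, 2.5403, 1.2423]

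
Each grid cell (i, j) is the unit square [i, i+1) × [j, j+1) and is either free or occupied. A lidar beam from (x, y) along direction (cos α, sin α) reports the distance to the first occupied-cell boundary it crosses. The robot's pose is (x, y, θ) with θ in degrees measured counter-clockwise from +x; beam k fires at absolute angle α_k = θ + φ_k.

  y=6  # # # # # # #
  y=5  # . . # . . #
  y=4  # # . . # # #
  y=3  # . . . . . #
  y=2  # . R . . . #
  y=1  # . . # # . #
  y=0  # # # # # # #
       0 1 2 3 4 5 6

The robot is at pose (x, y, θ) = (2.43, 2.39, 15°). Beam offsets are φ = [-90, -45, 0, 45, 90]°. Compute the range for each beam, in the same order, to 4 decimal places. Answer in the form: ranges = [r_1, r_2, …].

beam 1: φ=-90°, α=285°
  cosα=0.2588 sinα=-0.9659 | (2,2) | tMaxX 2.2023 tMaxY 0.4038 | tΔX 3.8637 tΔY 1.0353
    t=0.4038 [y] (2,1)
    t=1.4390 [y] (2,0) — stop
  → r_1 = 1.4390
beam 2: φ=-45°, α=330°
  cosα=0.8660 sinα=-0.5000 | (2,2) | tMaxX 0.6582 tMaxY 0.7800 | tΔX 1.1547 tΔY 2.0000
    t=0.6582 [x] (3,2)
    t=0.7800 [y] (3,1) — stop
  → r_2 = 0.7800
beam 3: φ=0°, α=15°
  cosα=0.9659 sinα=0.2588 | (2,2) | tMaxX 0.5901 tMaxY 2.3569 | tΔX 1.0353 tΔY 3.8637
    t=0.5901 [x] (3,2)
    t=1.6254 [x] (4,2)
    t=2.3569 [y] (4,3)
    t=2.6607 [x] (5,3)
    t=3.6959 [x] (6,3) — stop
  → r_3 = 3.6959
beam 4: φ=45°, α=60°
  cosα=0.5000 sinα=0.8660 | (2,2) | tMaxX 1.1400 tMaxY 0.7044 | tΔX 2.0000 tΔY 1.1547
    t=0.7044 [y] (2,3)
    t=1.1400 [x] (3,3)
    t=1.8591 [y] (3,4)
    t=3.0138 [y] (3,5) — stop
  → r_4 = 3.0138
beam 5: φ=90°, α=105°
  cosα=-0.2588 sinα=0.9659 | (2,2) | tMaxX 1.6614 tMaxY 0.6315 | tΔX 3.8637 tΔY 1.0353
    t=0.6315 [y] (2,3)
    t=1.6614 [x] (1,3)
    t=1.6668 [y] (1,4) — stop
  → r_5 = 1.6668

ranges = [1.4390, 0.7800, 3.6959, 3.0138, 1.6668]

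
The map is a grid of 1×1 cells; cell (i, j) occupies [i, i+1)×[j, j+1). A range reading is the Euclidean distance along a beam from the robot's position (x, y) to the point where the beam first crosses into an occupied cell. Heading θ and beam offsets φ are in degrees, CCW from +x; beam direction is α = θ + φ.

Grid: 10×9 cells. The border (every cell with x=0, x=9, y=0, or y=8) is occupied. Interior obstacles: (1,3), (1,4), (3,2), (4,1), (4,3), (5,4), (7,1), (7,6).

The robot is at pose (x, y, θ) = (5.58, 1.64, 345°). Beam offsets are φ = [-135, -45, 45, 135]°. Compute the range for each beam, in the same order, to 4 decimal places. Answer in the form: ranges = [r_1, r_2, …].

beam 1: φ=-135°, α=210°
  d=(-0.8660,-0.5000)  start (5,1)  tX=0.6697 tY=1.2800  stride 1/|dx|=1.1547 1/|dy|=2.0000
    cross x-line → (4,1), t=0.6697 (wall)
  → r_1 = 0.6697
beam 2: φ=-45°, α=300°
  d=(0.5000,-0.8660)  start (5,1)  tX=0.8400 tY=0.7390  stride 1/|dx|=2.0000 1/|dy|=1.1547
    cross y-line → (5,0), t=0.7390 (wall)
  → r_2 = 0.7390
beam 3: φ=45°, α=30°
  d=(0.8660,0.5000)  start (5,1)  tX=0.4850 tY=0.7200  stride 1/|dx|=1.1547 1/|dy|=2.0000
    cross x-line → (6,1), t=0.4850
    cross y-line → (6,2), t=0.7200
    cross x-line → (7,2), t=1.6397
    cross y-line → (7,3), t=2.7200
    cross x-line → (8,3), t=2.7944
    cross x-line → (9,3), t=3.9491 (wall)
  → r_3 = 3.9491
beam 4: φ=135°, α=120°
  d=(-0.5000,0.8660)  start (5,1)  tX=1.1600 tY=0.4157  stride 1/|dx|=2.0000 1/|dy|=1.1547
    cross y-line → (5,2), t=0.4157
    cross x-line → (4,2), t=1.1600
    cross y-line → (4,3), t=1.5704 (wall)
  → r_4 = 1.5704

ranges = [0.6697, 0.7390, 3.9491, 1.5704]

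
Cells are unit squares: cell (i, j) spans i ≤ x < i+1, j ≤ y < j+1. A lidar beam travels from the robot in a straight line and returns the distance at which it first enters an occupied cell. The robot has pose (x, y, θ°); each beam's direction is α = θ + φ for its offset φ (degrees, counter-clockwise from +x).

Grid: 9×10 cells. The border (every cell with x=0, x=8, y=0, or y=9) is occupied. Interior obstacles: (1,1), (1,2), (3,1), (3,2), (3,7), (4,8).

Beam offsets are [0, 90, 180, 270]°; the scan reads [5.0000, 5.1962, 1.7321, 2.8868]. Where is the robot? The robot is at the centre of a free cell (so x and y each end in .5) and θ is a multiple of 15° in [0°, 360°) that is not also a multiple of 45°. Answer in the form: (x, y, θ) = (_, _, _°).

(x, y, θ) = (5.5, 2.5, 60°)

Candidates: 50 free-cell centres × 16 headings = 800 poses. Raycast each; keep the one whose scan matches to 4 dp.
  (2.5, 1.5, 210°): beam 1 = 0.5774 ≠ 5.0000 ✗
  (4.5, 2.5, 330°): beam 1 = 3.0000 ≠ 5.0000 ✗
  (7.5, 6.5, 30°): beam 1 = 0.5774 ≠ 5.0000 ✗
  …
  (5.5, 2.5, 60°): r_1=5.0000, r_2=5.1962, r_3=1.7321, r_4=2.8868 — all match ✓
Unique over the lattice → pose = (5.5, 2.5, 60°).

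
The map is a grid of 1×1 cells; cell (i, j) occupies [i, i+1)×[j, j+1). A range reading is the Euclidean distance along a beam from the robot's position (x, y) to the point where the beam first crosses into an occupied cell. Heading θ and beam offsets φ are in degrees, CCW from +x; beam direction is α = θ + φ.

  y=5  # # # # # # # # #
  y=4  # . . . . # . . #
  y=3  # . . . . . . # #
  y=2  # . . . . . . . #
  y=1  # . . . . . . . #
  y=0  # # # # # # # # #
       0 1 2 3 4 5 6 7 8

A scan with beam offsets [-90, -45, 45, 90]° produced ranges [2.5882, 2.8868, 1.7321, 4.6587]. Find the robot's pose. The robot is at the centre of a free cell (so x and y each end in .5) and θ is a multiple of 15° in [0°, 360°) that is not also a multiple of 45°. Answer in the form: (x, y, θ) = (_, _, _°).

Candidates: 26 free-cell centres × 16 headings = 416 poses. Raycast each; keep the one whose scan matches to 4 dp.
  (3.5, 4.5, 210°): beam 1 = 0.5774 ≠ 2.5882 ✗
  (1.5, 4.5, 255°): beam 1 = 0.5176 ≠ 2.5882 ✗
  (1.5, 4.5, 150°): beam 1 = 0.5774 ≠ 2.5882 ✗
  (2.5, 4.5, 150°): beam 1 = 0.5774 ≠ 2.5882 ✗
  …
  (3.5, 2.5, 255°): r_1=2.5882, r_2=2.8868, r_3=1.7321, r_4=4.6587 — all match ✓
Only this pose fits every beam.

(x, y, θ) = (3.5, 2.5, 255°)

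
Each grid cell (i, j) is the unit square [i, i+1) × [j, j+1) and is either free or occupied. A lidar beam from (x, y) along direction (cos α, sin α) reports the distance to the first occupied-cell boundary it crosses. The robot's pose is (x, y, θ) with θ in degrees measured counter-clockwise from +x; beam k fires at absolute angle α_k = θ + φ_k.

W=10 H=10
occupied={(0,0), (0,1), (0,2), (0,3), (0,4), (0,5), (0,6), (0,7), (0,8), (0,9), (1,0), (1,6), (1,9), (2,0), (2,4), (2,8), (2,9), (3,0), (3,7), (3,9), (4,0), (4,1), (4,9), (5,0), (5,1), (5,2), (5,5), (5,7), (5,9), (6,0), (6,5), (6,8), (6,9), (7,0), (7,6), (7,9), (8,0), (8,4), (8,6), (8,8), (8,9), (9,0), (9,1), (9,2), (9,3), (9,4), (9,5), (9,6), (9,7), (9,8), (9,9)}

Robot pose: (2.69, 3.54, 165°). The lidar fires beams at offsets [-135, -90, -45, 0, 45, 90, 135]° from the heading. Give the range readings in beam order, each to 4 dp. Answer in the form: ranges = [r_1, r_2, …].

beam 1: φ=-135°, α=30°
  cosα=0.8660 sinα=0.5000 | (2,3) | tMaxX 0.3580 tMaxY 0.9200 | tΔX 1.1547 tΔY 2.0000
    t=0.3580 [x] (3,3)
    t=0.9200 [y] (3,4)
    t=1.5127 [x] (4,4)
    t=2.6674 [x] (5,4)
    t=2.9200 [y] (5,5) — stop
  → r_1 = 2.9200
beam 2: φ=-90°, α=75°
  cosα=0.2588 sinα=0.9659 | (2,3) | tMaxX 1.1977 tMaxY 0.4762 | tΔX 3.8637 tΔY 1.0353
    t=0.4762 [y] (2,4) — stop
  → r_2 = 0.4762
beam 3: φ=-45°, α=120°
  cosα=-0.5000 sinα=0.8660 | (2,3) | tMaxX 1.3800 tMaxY 0.5312 | tΔX 2.0000 tΔY 1.1547
    t=0.5312 [y] (2,4) — stop
  → r_3 = 0.5312
beam 4: φ=0°, α=165°
  cosα=-0.9659 sinα=0.2588 | (2,3) | tMaxX 0.7143 tMaxY 1.7773 | tΔX 1.0353 tΔY 3.8637
    t=0.7143 [x] (1,3)
    t=1.7496 [x] (0,3) — stop
  → r_4 = 1.7496
beam 5: φ=45°, α=210°
  cosα=-0.8660 sinα=-0.5000 | (2,3) | tMaxX 0.7967 tMaxY 1.0800 | tΔX 1.1547 tΔY 2.0000
    t=0.7967 [x] (1,3)
    t=1.0800 [y] (1,2)
    t=1.9514 [x] (0,2) — stop
  → r_5 = 1.9514
beam 6: φ=90°, α=255°
  cosα=-0.2588 sinα=-0.9659 | (2,3) | tMaxX 2.6660 tMaxY 0.5590 | tΔX 3.8637 tΔY 1.0353
    t=0.5590 [y] (2,2)
    t=1.5943 [y] (2,1)
    t=2.6296 [y] (2,0) — stop
  → r_6 = 2.6296
beam 7: φ=135°, α=300°
  cosα=0.5000 sinα=-0.8660 | (2,3) | tMaxX 0.6200 tMaxY 0.6235 | tΔX 2.0000 tΔY 1.1547
    t=0.6200 [x] (3,3)
    t=0.6235 [y] (3,2)
    t=1.7782 [y] (3,1)
    t=2.6200 [x] (4,1) — stop
  → r_7 = 2.6200

ranges = [2.9200, 0.4762, 0.5312, 1.7496, 1.9514, 2.6296, 2.6200]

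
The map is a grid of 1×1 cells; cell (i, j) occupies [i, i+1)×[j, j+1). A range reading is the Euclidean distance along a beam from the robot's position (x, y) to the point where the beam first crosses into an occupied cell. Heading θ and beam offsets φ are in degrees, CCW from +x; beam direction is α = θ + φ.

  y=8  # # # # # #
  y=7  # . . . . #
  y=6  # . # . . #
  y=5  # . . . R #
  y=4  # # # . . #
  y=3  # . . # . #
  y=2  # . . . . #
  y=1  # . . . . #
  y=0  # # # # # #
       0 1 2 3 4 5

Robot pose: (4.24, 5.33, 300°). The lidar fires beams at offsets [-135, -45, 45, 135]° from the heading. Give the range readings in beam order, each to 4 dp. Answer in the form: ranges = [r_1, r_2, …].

beam 1: φ=-135°, α=165°
  d=(-0.9659,0.2588)  start (4,5)  tX=0.2485 tY=2.5887  stride 1/|dx|=1.0353 1/|dy|=3.8637
    cross x-line → (3,5), t=0.2485
    cross x-line → (2,5), t=1.2837
    cross x-line → (1,5), t=2.3190
    cross y-line → (1,6), t=2.5887
    cross x-line → (0,6), t=3.3543 (wall)
  → r_1 = 3.3543
beam 2: φ=-45°, α=255°
  d=(-0.2588,-0.9659)  start (4,5)  tX=0.9273 tY=0.3416  stride 1/|dx|=3.8637 1/|dy|=1.0353
    cross y-line → (4,4), t=0.3416
    cross x-line → (3,4), t=0.9273
    cross y-line → (3,3), t=1.3769 (wall)
  → r_2 = 1.3769
beam 3: φ=45°, α=345°
  d=(0.9659,-0.2588)  start (4,5)  tX=0.7868 tY=1.2750  stride 1/|dx|=1.0353 1/|dy|=3.8637
    cross x-line → (5,5), t=0.7868 (wall)
  → r_3 = 0.7868
beam 4: φ=135°, α=75°
  d=(0.2588,0.9659)  start (4,5)  tX=2.9364 tY=0.6936  stride 1/|dx|=3.8637 1/|dy|=1.0353
    cross y-line → (4,6), t=0.6936
    cross y-line → (4,7), t=1.7289
    cross y-line → (4,8), t=2.7642 (wall)
  → r_4 = 2.7642

ranges = [3.3543, 1.3769, 0.7868, 2.7642]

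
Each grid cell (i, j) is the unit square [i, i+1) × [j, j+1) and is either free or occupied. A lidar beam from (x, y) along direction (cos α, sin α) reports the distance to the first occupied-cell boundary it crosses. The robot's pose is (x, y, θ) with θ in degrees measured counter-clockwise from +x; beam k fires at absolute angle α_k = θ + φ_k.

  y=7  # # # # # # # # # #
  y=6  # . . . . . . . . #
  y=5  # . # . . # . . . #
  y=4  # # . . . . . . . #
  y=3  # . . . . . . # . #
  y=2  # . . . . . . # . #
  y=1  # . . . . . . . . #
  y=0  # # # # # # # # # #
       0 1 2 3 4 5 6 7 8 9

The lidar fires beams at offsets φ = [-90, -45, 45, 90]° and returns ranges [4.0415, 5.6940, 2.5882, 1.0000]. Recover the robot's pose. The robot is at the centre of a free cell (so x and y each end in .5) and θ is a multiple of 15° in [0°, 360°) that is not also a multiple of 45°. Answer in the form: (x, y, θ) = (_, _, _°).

The pose lattice has 43·16 = 688 candidates. Test each by forward raycasting.
  (6.5, 4.5, 285°): beam 1 = 5.6940 ≠ 4.0415 ✗
  (2.5, 4.5, 345°): beam 1 = 3.6235 ≠ 4.0415 ✗
  (4.5, 4.5, 165°): beam 1 = 2.5882 ≠ 4.0415 ✗
  …
  (3.5, 1.5, 120°): r_1=4.0415, r_2=5.6940, r_3=2.5882, r_4=1.0000 — all match ✓
Unique over the lattice → pose = (3.5, 1.5, 120°).

(x, y, θ) = (3.5, 1.5, 120°)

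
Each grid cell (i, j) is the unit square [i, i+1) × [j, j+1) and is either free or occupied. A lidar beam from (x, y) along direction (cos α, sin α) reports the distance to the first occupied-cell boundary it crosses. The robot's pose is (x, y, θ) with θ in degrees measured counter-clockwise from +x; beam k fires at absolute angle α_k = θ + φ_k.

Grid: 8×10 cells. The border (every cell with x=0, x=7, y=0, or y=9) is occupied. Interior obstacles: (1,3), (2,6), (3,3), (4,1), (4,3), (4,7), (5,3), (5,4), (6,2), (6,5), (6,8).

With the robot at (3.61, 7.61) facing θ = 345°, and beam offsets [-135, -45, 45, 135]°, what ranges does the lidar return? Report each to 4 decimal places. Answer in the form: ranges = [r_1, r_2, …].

ranges = [1.2200, 3.0138, 0.4503, 1.6050]

beam 1: φ=-135°, α=210°
  cosα=-0.8660 sinα=-0.5000 | (3,7) | tMaxX 0.7044 tMaxY 1.2200 | tΔX 1.1547 tΔY 2.0000
    t=0.7044 [x] (2,7)
    t=1.2200 [y] (2,6) — stop
  → r_1 = 1.2200
beam 2: φ=-45°, α=300°
  cosα=0.5000 sinα=-0.8660 | (3,7) | tMaxX 0.7800 tMaxY 0.7044 | tΔX 2.0000 tΔY 1.1547
    t=0.7044 [y] (3,6)
    t=0.7800 [x] (4,6)
    t=1.8591 [y] (4,5)
    t=2.7800 [x] (5,5)
    t=3.0138 [y] (5,4) — stop
  → r_2 = 3.0138
beam 3: φ=45°, α=30°
  cosα=0.8660 sinα=0.5000 | (3,7) | tMaxX 0.4503 tMaxY 0.7800 | tΔX 1.1547 tΔY 2.0000
    t=0.4503 [x] (4,7) — stop
  → r_3 = 0.4503
beam 4: φ=135°, α=120°
  cosα=-0.5000 sinα=0.8660 | (3,7) | tMaxX 1.2200 tMaxY 0.4503 | tΔX 2.0000 tΔY 1.1547
    t=0.4503 [y] (3,8)
    t=1.2200 [x] (2,8)
    t=1.6050 [y] (2,9) — stop
  → r_4 = 1.6050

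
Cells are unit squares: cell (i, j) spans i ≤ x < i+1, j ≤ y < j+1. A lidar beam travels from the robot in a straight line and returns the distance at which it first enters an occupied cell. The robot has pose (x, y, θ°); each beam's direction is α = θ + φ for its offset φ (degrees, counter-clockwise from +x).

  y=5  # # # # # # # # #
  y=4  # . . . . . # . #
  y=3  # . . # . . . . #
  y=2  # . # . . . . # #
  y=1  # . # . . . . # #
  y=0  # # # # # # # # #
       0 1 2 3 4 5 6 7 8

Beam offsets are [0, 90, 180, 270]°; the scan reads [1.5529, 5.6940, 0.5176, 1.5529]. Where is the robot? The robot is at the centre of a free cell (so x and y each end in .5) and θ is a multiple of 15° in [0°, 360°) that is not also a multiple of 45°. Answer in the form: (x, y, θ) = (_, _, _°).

(x, y, θ) = (2.5, 4.5, 255°)

Candidates: 22 free-cell centres × 16 headings = 352 poses. Raycast each; keep the one whose scan matches to 4 dp.
  (6.5, 1.5, 165°): beam 1 = 3.6235 ≠ 1.5529 ✗
  (2.5, 3.5, 345°): beam 1 = 0.5176 ≠ 1.5529 ✗
  (6.5, 1.5, 60°): beam 1 = 1.0000 ≠ 1.5529 ✗
  …
  (2.5, 4.5, 255°): r_1=1.5529, r_2=5.6940, r_3=0.5176, r_4=1.5529 — all match ✓
Only this pose fits every beam.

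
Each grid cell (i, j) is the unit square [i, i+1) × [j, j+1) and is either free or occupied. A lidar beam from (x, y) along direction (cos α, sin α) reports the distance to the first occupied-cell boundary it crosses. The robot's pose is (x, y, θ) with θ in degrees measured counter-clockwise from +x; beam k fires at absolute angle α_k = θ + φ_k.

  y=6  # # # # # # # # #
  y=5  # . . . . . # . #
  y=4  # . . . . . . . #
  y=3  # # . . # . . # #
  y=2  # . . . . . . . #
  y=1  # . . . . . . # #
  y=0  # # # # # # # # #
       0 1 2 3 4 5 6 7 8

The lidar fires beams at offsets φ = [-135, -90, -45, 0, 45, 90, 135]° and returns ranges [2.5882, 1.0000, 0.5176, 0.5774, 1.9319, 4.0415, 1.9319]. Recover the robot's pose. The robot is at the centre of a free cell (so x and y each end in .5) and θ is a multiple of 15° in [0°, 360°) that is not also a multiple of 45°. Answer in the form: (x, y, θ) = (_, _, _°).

Enumerate (i+0.5, j+0.5, θ) over the 30 free cells and 16 admissible headings. For each, cast all 7 beams and compare to the given ranges.
  (2.5, 1.5, 15°): beam 1 = 0.5774 ≠ 2.5882 ✗
  (6.5, 2.5, 345°): beam 1 = 3.0000 ≠ 2.5882 ✗
  (5.5, 5.5, 285°): beam 1 = 1.0000 ≠ 2.5882 ✗
  (4.5, 5.5, 195°): beam 1 = 0.5774 ≠ 2.5882 ✗
  (4.5, 4.5, 255°): beam 1 = 1.7321 ≠ 2.5882 ✗
  …
  (3.5, 1.5, 300°): r_1=2.5882, r_2=1.0000, r_3=0.5176, r_4=0.5774, r_5=1.9319, r_6=4.0415, r_7=1.9319 — all match ✓
Unique over the lattice → pose = (3.5, 1.5, 300°).

(x, y, θ) = (3.5, 1.5, 300°)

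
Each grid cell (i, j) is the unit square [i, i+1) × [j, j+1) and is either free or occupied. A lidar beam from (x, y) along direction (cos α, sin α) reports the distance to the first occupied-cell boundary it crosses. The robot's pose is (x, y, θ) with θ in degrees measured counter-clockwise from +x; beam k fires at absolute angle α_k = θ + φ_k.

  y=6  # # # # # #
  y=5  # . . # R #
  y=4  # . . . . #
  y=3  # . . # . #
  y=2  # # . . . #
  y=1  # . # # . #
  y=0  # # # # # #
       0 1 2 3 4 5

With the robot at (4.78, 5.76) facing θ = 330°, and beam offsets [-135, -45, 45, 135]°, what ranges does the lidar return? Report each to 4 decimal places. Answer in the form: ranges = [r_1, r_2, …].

beam 1: φ=-135°, α=195°
  cosα=-0.9659 sinα=-0.2588 | (4,5) | tMaxX 0.8075 tMaxY 2.9364 | tΔX 1.0353 tΔY 3.8637
    t=0.8075 [x] (3,5) — stop
  → r_1 = 0.8075
beam 2: φ=-45°, α=285°
  cosα=0.2588 sinα=-0.9659 | (4,5) | tMaxX 0.8500 tMaxY 0.7868 | tΔX 3.8637 tΔY 1.0353
    t=0.7868 [y] (4,4)
    t=0.8500 [x] (5,4) — stop
  → r_2 = 0.8500
beam 3: φ=45°, α=15°
  cosα=0.9659 sinα=0.2588 | (4,5) | tMaxX 0.2278 tMaxY 0.9273 | tΔX 1.0353 tΔY 3.8637
    t=0.2278 [x] (5,5) — stop
  → r_3 = 0.2278
beam 4: φ=135°, α=105°
  cosα=-0.2588 sinα=0.9659 | (4,5) | tMaxX 3.0137 tMaxY 0.2485 | tΔX 3.8637 tΔY 1.0353
    t=0.2485 [y] (4,6) — stop
  → r_4 = 0.2485

ranges = [0.8075, 0.8500, 0.2278, 0.2485]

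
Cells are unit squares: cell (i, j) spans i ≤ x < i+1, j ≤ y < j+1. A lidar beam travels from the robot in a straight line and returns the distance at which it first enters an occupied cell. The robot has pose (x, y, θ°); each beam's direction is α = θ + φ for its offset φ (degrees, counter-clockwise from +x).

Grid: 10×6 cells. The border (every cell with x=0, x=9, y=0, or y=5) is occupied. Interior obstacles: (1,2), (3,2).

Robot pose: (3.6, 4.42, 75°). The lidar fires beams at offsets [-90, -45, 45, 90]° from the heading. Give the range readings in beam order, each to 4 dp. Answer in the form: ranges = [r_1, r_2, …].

beam 1: φ=-90°, α=345°
  cosα=0.9659 sinα=-0.2588 | (3,4) | tMaxX 0.4141 tMaxY 1.6228 | tΔX 1.0353 tΔY 3.8637
    t=0.4141 [x] (4,4)
    t=1.4494 [x] (5,4)
    t=1.6228 [y] (5,3)
    t=2.4847 [x] (6,3)
    t=3.5199 [x] (7,3)
    t=4.5552 [x] (8,3)
    t=5.4865 [y] (8,2)
    t=5.5905 [x] (9,2) — stop
  → r_1 = 5.5905
beam 2: φ=-45°, α=30°
  cosα=0.8660 sinα=0.5000 | (3,4) | tMaxX 0.4619 tMaxY 1.1600 | tΔX 1.1547 tΔY 2.0000
    t=0.4619 [x] (4,4)
    t=1.1600 [y] (4,5) — stop
  → r_2 = 1.1600
beam 3: φ=45°, α=120°
  cosα=-0.5000 sinα=0.8660 | (3,4) | tMaxX 1.2000 tMaxY 0.6697 | tΔX 2.0000 tΔY 1.1547
    t=0.6697 [y] (3,5) — stop
  → r_3 = 0.6697
beam 4: φ=90°, α=165°
  cosα=-0.9659 sinα=0.2588 | (3,4) | tMaxX 0.6212 tMaxY 2.2409 | tΔX 1.0353 tΔY 3.8637
    t=0.6212 [x] (2,4)
    t=1.6564 [x] (1,4)
    t=2.2409 [y] (1,5) — stop
  → r_4 = 2.2409

ranges = [5.5905, 1.1600, 0.6697, 2.2409]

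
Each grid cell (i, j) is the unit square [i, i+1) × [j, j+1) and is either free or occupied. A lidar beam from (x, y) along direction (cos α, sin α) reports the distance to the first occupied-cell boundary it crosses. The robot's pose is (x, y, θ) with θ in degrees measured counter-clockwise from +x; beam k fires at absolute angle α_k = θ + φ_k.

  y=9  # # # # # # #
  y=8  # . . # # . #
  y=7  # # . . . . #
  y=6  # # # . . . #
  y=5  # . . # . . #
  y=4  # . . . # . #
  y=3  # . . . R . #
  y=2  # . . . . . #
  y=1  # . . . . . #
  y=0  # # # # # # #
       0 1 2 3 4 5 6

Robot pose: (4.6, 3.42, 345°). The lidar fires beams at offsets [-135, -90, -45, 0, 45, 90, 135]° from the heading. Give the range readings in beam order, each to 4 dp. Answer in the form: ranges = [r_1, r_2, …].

ranges = [4.1569, 2.5054, 2.7944, 1.4494, 1.6166, 0.6005, 0.6697]

beam 1: φ=-135°, α=210°
  cosα=-0.8660 sinα=-0.5000 | (4,3) | tMaxX 0.6928 tMaxY 0.8400 | tΔX 1.1547 tΔY 2.0000
    t=0.6928 [x] (3,3)
    t=0.8400 [y] (3,2)
    t=1.8475 [x] (2,2)
    t=2.8400 [y] (2,1)
    t=3.0022 [x] (1,1)
    t=4.1569 [x] (0,1) — stop
  → r_1 = 4.1569
beam 2: φ=-90°, α=255°
  cosα=-0.2588 sinα=-0.9659 | (4,3) | tMaxX 2.3182 tMaxY 0.4348 | tΔX 3.8637 tΔY 1.0353
    t=0.4348 [y] (4,2)
    t=1.4701 [y] (4,1)
    t=2.3182 [x] (3,1)
    t=2.5054 [y] (3,0) — stop
  → r_2 = 2.5054
beam 3: φ=-45°, α=300°
  cosα=0.5000 sinα=-0.8660 | (4,3) | tMaxX 0.8000 tMaxY 0.4850 | tΔX 2.0000 tΔY 1.1547
    t=0.4850 [y] (4,2)
    t=0.8000 [x] (5,2)
    t=1.6397 [y] (5,1)
    t=2.7944 [y] (5,0) — stop
  → r_3 = 2.7944
beam 4: φ=0°, α=345°
  cosα=0.9659 sinα=-0.2588 | (4,3) | tMaxX 0.4141 tMaxY 1.6228 | tΔX 1.0353 tΔY 3.8637
    t=0.4141 [x] (5,3)
    t=1.4494 [x] (6,3) — stop
  → r_4 = 1.4494
beam 5: φ=45°, α=30°
  cosα=0.8660 sinα=0.5000 | (4,3) | tMaxX 0.4619 tMaxY 1.1600 | tΔX 1.1547 tΔY 2.0000
    t=0.4619 [x] (5,3)
    t=1.1600 [y] (5,4)
    t=1.6166 [x] (6,4) — stop
  → r_5 = 1.6166
beam 6: φ=90°, α=75°
  cosα=0.2588 sinα=0.9659 | (4,3) | tMaxX 1.5455 tMaxY 0.6005 | tΔX 3.8637 tΔY 1.0353
    t=0.6005 [y] (4,4) — stop
  → r_6 = 0.6005
beam 7: φ=135°, α=120°
  cosα=-0.5000 sinα=0.8660 | (4,3) | tMaxX 1.2000 tMaxY 0.6697 | tΔX 2.0000 tΔY 1.1547
    t=0.6697 [y] (4,4) — stop
  → r_7 = 0.6697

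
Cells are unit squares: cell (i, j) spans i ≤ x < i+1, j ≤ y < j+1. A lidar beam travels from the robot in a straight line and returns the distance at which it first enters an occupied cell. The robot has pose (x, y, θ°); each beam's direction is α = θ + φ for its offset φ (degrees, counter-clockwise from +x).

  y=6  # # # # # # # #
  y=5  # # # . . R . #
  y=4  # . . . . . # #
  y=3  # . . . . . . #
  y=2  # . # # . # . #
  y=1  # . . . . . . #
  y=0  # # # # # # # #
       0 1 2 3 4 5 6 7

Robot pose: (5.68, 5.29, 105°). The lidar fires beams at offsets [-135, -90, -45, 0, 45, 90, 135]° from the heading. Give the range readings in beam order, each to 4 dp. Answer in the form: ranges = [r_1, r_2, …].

beam 1: φ=-135°, α=330°
  dir = (cos 330°, sin 330°) = (0.8660, -0.5000); from cell (5,5)
  next x-line at t=0.3695, next y-line at t=0.5800; Δt_x=1.1547, Δt_y=2.0000
    x: enter (6,5) at t=0.3695
    y: enter (6,4) at t=0.5800 ← occupied
  → r_1 = 0.5800
beam 2: φ=-90°, α=15°
  dir = (cos 15°, sin 15°) = (0.9659, 0.2588); from cell (5,5)
  next x-line at t=0.3313, next y-line at t=2.7432; Δt_x=1.0353, Δt_y=3.8637
    x: enter (6,5) at t=0.3313
    x: enter (7,5) at t=1.3666 ← occupied
  → r_2 = 1.3666
beam 3: φ=-45°, α=60°
  dir = (cos 60°, sin 60°) = (0.5000, 0.8660); from cell (5,5)
  next x-line at t=0.6400, next y-line at t=0.8198; Δt_x=2.0000, Δt_y=1.1547
    x: enter (6,5) at t=0.6400
    y: enter (6,6) at t=0.8198 ← occupied
  → r_3 = 0.8198
beam 4: φ=0°, α=105°
  dir = (cos 105°, sin 105°) = (-0.2588, 0.9659); from cell (5,5)
  next x-line at t=2.6273, next y-line at t=0.7350; Δt_x=3.8637, Δt_y=1.0353
    y: enter (5,6) at t=0.7350 ← occupied
  → r_4 = 0.7350
beam 5: φ=45°, α=150°
  dir = (cos 150°, sin 150°) = (-0.8660, 0.5000); from cell (5,5)
  next x-line at t=0.7852, next y-line at t=1.4200; Δt_x=1.1547, Δt_y=2.0000
    x: enter (4,5) at t=0.7852
    y: enter (4,6) at t=1.4200 ← occupied
  → r_5 = 1.4200
beam 6: φ=90°, α=195°
  dir = (cos 195°, sin 195°) = (-0.9659, -0.2588); from cell (5,5)
  next x-line at t=0.7040, next y-line at t=1.1205; Δt_x=1.0353, Δt_y=3.8637
    x: enter (4,5) at t=0.7040
    y: enter (4,4) at t=1.1205
    x: enter (3,4) at t=1.7393
    x: enter (2,4) at t=2.7745
    x: enter (1,4) at t=3.8098
    x: enter (0,4) at t=4.8451 ← occupied
  → r_6 = 4.8451
beam 7: φ=135°, α=240°
  dir = (cos 240°, sin 240°) = (-0.5000, -0.8660); from cell (5,5)
  next x-line at t=1.3600, next y-line at t=0.3349; Δt_x=2.0000, Δt_y=1.1547
    y: enter (5,4) at t=0.3349
    x: enter (4,4) at t=1.3600
    y: enter (4,3) at t=1.4896
    y: enter (4,2) at t=2.6443
    x: enter (3,2) at t=3.3600 ← occupied
  → r_7 = 3.3600

ranges = [0.5800, 1.3666, 0.8198, 0.7350, 1.4200, 4.8451, 3.3600]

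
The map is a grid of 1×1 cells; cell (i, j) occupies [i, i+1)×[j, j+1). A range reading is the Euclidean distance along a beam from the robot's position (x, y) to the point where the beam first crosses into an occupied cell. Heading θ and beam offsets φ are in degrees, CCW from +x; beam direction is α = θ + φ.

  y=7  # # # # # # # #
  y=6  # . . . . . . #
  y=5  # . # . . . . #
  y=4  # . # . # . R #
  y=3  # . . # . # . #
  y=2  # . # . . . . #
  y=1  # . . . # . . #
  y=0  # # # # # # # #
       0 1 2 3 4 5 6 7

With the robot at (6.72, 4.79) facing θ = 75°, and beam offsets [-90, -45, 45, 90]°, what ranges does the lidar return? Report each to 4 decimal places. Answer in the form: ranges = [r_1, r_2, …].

beam 1: φ=-90°, α=345°
  d=(0.9659,-0.2588)  start (6,4)  tX=0.2899 tY=3.0523  stride 1/|dx|=1.0353 1/|dy|=3.8637
    cross x-line → (7,4), t=0.2899 (wall)
  → r_1 = 0.2899
beam 2: φ=-45°, α=30°
  d=(0.8660,0.5000)  start (6,4)  tX=0.3233 tY=0.4200  stride 1/|dx|=1.1547 1/|dy|=2.0000
    cross x-line → (7,4), t=0.3233 (wall)
  → r_2 = 0.3233
beam 3: φ=45°, α=120°
  d=(-0.5000,0.8660)  start (6,4)  tX=1.4400 tY=0.2425  stride 1/|dx|=2.0000 1/|dy|=1.1547
    cross y-line → (6,5), t=0.2425
    cross y-line → (6,6), t=1.3972
    cross x-line → (5,6), t=1.4400
    cross y-line → (5,7), t=2.5519 (wall)
  → r_3 = 2.5519
beam 4: φ=90°, α=165°
  d=(-0.9659,0.2588)  start (6,4)  tX=0.7454 tY=0.8114  stride 1/|dx|=1.0353 1/|dy|=3.8637
    cross x-line → (5,4), t=0.7454
    cross y-line → (5,5), t=0.8114
    cross x-line → (4,5), t=1.7807
    cross x-line → (3,5), t=2.8160
    cross x-line → (2,5), t=3.8512 (wall)
  → r_4 = 3.8512

ranges = [0.2899, 0.3233, 2.5519, 3.8512]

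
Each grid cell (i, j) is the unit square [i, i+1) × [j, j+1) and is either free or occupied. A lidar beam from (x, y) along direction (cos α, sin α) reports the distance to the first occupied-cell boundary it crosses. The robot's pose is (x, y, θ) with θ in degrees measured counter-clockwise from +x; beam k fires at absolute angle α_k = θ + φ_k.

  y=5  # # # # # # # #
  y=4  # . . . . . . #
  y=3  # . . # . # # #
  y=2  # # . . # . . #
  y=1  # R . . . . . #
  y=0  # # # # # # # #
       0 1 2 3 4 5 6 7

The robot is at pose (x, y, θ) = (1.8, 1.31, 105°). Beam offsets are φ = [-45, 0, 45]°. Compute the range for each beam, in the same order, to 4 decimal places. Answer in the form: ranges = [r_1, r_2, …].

beam 1: φ=-45°, α=60°
  cosα=0.5000 sinα=0.8660 | (1,1) | tMaxX 0.4000 tMaxY 0.7967 | tΔX 2.0000 tΔY 1.1547
    t=0.4000 [x] (2,1)
    t=0.7967 [y] (2,2)
    t=1.9514 [y] (2,3)
    t=2.4000 [x] (3,3) — stop
  → r_1 = 2.4000
beam 2: φ=0°, α=105°
  cosα=-0.2588 sinα=0.9659 | (1,1) | tMaxX 3.0910 tMaxY 0.7143 | tΔX 3.8637 tΔY 1.0353
    t=0.7143 [y] (1,2) — stop
  → r_2 = 0.7143
beam 3: φ=45°, α=150°
  cosα=-0.8660 sinα=0.5000 | (1,1) | tMaxX 0.9238 tMaxY 1.3800 | tΔX 1.1547 tΔY 2.0000
    t=0.9238 [x] (0,1) — stop
  → r_3 = 0.9238

ranges = [2.4000, 0.7143, 0.9238]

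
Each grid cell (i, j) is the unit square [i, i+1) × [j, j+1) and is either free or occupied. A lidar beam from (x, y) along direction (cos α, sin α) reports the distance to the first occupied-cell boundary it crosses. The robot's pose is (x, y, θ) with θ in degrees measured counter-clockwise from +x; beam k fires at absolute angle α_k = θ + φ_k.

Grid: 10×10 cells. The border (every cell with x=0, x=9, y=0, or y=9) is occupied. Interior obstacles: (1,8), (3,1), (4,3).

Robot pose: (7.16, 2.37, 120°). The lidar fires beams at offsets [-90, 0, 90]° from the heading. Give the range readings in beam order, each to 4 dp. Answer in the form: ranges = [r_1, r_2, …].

ranges = [2.1246, 7.6557, 2.7400]

beam 1: φ=-90°, α=30°
  cosα=0.8660 sinα=0.5000 | (7,2) | tMaxX 0.9699 tMaxY 1.2600 | tΔX 1.1547 tΔY 2.0000
    t=0.9699 [x] (8,2)
    t=1.2600 [y] (8,3)
    t=2.1246 [x] (9,3) — stop
  → r_1 = 2.1246
beam 2: φ=0°, α=120°
  cosα=-0.5000 sinα=0.8660 | (7,2) | tMaxX 0.3200 tMaxY 0.7275 | tΔX 2.0000 tΔY 1.1547
    t=0.3200 [x] (6,2)
    t=0.7275 [y] (6,3)
    t=1.8822 [y] (6,4)
    t=2.3200 [x] (5,4)
    t=3.0369 [y] (5,5)
    t=4.1916 [y] (5,6)
    t=4.3200 [x] (4,6)
    t=5.3463 [y] (4,7)
    t=6.3200 [x] (3,7)
    t=6.5010 [y] (3,8)
    t=7.6557 [y] (3,9) — stop
  → r_2 = 7.6557
beam 3: φ=90°, α=210°
  cosα=-0.8660 sinα=-0.5000 | (7,2) | tMaxX 0.1848 tMaxY 0.7400 | tΔX 1.1547 tΔY 2.0000
    t=0.1848 [x] (6,2)
    t=0.7400 [y] (6,1)
    t=1.3395 [x] (5,1)
    t=2.4942 [x] (4,1)
    t=2.7400 [y] (4,0) — stop
  → r_3 = 2.7400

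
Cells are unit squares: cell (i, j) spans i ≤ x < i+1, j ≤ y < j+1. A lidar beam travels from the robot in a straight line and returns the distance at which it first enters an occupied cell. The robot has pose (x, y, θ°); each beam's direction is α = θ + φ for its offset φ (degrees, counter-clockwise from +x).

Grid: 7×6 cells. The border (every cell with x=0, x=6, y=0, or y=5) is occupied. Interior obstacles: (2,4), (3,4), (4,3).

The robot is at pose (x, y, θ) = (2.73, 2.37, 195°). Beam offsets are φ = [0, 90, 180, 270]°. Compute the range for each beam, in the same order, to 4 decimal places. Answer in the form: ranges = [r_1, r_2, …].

ranges = [1.7910, 1.4183, 3.3854, 1.6875]

beam 1: φ=0°, α=195°
  cosα=-0.9659 sinα=-0.2588 | (2,2) | tMaxX 0.7558 tMaxY 1.4296 | tΔX 1.0353 tΔY 3.8637
    t=0.7558 [x] (1,2)
    t=1.4296 [y] (1,1)
    t=1.7910 [x] (0,1) — stop
  → r_1 = 1.7910
beam 2: φ=90°, α=285°
  cosα=0.2588 sinα=-0.9659 | (2,2) | tMaxX 1.0432 tMaxY 0.3831 | tΔX 3.8637 tΔY 1.0353
    t=0.3831 [y] (2,1)
    t=1.0432 [x] (3,1)
    t=1.4183 [y] (3,0) — stop
  → r_2 = 1.4183
beam 3: φ=180°, α=15°
  cosα=0.9659 sinα=0.2588 | (2,2) | tMaxX 0.2795 tMaxY 2.4341 | tΔX 1.0353 tΔY 3.8637
    t=0.2795 [x] (3,2)
    t=1.3148 [x] (4,2)
    t=2.3501 [x] (5,2)
    t=2.4341 [y] (5,3)
    t=3.3854 [x] (6,3) — stop
  → r_3 = 3.3854
beam 4: φ=270°, α=105°
  cosα=-0.2588 sinα=0.9659 | (2,2) | tMaxX 2.8205 tMaxY 0.6522 | tΔX 3.8637 tΔY 1.0353
    t=0.6522 [y] (2,3)
    t=1.6875 [y] (2,4) — stop
  → r_4 = 1.6875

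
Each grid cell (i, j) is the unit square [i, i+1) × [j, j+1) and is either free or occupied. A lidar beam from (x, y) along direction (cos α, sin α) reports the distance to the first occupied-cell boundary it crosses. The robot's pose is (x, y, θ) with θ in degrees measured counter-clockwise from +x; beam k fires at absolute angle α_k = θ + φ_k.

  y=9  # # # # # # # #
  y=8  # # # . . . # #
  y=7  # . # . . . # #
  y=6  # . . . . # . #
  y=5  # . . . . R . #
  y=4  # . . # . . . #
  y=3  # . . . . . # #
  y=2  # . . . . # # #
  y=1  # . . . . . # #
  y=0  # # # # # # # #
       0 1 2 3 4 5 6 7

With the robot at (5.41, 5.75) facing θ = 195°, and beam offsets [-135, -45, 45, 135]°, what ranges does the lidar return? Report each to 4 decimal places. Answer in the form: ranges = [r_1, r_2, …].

ranges = [0.2887, 2.7828, 5.4848, 1.8360]

beam 1: φ=-135°, α=60°
  direction (0.5000, 0.8660); cell (5,5); t to first gridline: x 1.1800, y 0.2887 (then +2.0000 / +1.1547)
    (5,6) via y @ 0.2887  # hit
  → r_1 = 0.2887
beam 2: φ=-45°, α=150°
  direction (-0.8660, 0.5000); cell (5,5); t to first gridline: x 0.4734, y 0.5000 (then +1.1547 / +2.0000)
    (4,5) via x @ 0.4734
    (4,6) via y @ 0.5000
    (3,6) via x @ 1.6281
    (3,7) via y @ 2.5000
    (2,7) via x @ 2.7828  # hit
  → r_2 = 2.7828
beam 3: φ=45°, α=240°
  direction (-0.5000, -0.8660); cell (5,5); t to first gridline: x 0.8200, y 0.8660 (then +2.0000 / +1.1547)
    (4,5) via x @ 0.8200
    (4,4) via y @ 0.8660
    (4,3) via y @ 2.0207
    (3,3) via x @ 2.8200
    (3,2) via y @ 3.1754
    (3,1) via y @ 4.3301
    (2,1) via x @ 4.8200
    (2,0) via y @ 5.4848  # hit
  → r_3 = 5.4848
beam 4: φ=135°, α=330°
  direction (0.8660, -0.5000); cell (5,5); t to first gridline: x 0.6813, y 1.5000 (then +1.1547 / +2.0000)
    (6,5) via x @ 0.6813
    (6,4) via y @ 1.5000
    (7,4) via x @ 1.8360  # hit
  → r_4 = 1.8360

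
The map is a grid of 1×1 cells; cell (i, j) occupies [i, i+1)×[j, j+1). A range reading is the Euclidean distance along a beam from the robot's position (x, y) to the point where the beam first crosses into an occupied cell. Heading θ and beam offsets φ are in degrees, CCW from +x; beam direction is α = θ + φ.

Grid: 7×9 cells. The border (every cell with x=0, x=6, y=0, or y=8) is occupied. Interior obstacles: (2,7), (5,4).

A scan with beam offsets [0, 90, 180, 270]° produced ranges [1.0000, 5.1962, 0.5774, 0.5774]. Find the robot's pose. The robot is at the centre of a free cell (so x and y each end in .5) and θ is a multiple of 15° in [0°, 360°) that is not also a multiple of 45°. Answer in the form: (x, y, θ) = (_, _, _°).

(x, y, θ) = (5.5, 1.5, 60°)

Candidates: 33 free-cell centres × 16 headings = 528 poses. Raycast each; keep the one whose scan matches to 4 dp.
  (4.5, 5.5, 300°): beam 2 = 1.7321 ≠ 5.1962 ✗
  (2.5, 2.5, 330°): beam 1 = 3.0000 ≠ 1.0000 ✗
  (3.5, 7.5, 150°): beam 1 = 0.5774 ≠ 1.0000 ✗
  (2.5, 1.5, 75°): beam 1 = 6.7293 ≠ 1.0000 ✗
  …
  (5.5, 1.5, 60°): r_1=1.0000, r_2=5.1962, r_3=0.5774, r_4=0.5774 — all match ✓
No second candidate reproduces the full scan.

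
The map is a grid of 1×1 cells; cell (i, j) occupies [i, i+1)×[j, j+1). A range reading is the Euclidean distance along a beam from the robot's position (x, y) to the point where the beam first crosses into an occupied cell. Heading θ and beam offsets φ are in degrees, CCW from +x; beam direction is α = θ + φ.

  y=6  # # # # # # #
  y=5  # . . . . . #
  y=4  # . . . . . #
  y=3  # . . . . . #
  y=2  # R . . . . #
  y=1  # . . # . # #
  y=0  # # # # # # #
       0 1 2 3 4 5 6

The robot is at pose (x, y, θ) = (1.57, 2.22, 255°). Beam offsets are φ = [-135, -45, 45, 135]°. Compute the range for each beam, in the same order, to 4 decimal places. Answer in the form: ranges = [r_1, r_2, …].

ranges = [1.1400, 0.6582, 1.4087, 5.1153]

beam 1: φ=-135°, α=120°
  d=(-0.5000,0.8660)  start (1,2)  tX=1.1400 tY=0.9007  stride 1/|dx|=2.0000 1/|dy|=1.1547
    cross y-line → (1,3), t=0.9007
    cross x-line → (0,3), t=1.1400 (wall)
  → r_1 = 1.1400
beam 2: φ=-45°, α=210°
  d=(-0.8660,-0.5000)  start (1,2)  tX=0.6582 tY=0.4400  stride 1/|dx|=1.1547 1/|dy|=2.0000
    cross y-line → (1,1), t=0.4400
    cross x-line → (0,1), t=0.6582 (wall)
  → r_2 = 0.6582
beam 3: φ=45°, α=300°
  d=(0.5000,-0.8660)  start (1,2)  tX=0.8600 tY=0.2540  stride 1/|dx|=2.0000 1/|dy|=1.1547
    cross y-line → (1,1), t=0.2540
    cross x-line → (2,1), t=0.8600
    cross y-line → (2,0), t=1.4087 (wall)
  → r_3 = 1.4087
beam 4: φ=135°, α=30°
  d=(0.8660,0.5000)  start (1,2)  tX=0.4965 tY=1.5600  stride 1/|dx|=1.1547 1/|dy|=2.0000
    cross x-line → (2,2), t=0.4965
    cross y-line → (2,3), t=1.5600
    cross x-line → (3,3), t=1.6512
    cross x-line → (4,3), t=2.8059
    cross y-line → (4,4), t=3.5600
    cross x-line → (5,4), t=3.9606
    cross x-line → (6,4), t=5.1153 (wall)
  → r_4 = 5.1153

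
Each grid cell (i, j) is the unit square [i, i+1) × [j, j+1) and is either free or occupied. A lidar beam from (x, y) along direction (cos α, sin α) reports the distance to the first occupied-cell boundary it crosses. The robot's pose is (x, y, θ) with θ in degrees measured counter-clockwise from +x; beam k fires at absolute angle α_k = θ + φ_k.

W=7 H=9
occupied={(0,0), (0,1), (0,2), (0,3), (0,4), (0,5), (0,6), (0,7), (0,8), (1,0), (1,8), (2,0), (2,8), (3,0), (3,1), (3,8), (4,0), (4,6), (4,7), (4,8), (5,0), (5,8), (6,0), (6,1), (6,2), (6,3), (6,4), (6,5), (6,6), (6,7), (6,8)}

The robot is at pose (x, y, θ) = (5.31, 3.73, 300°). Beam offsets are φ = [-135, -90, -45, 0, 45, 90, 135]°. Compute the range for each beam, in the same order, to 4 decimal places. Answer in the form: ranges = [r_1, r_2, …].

beam 1: φ=-135°, α=165°
  cosα=-0.9659 sinα=0.2588 | (5,3) | tMaxX 0.3209 tMaxY 1.0432 | tΔX 1.0353 tΔY 3.8637
    t=0.3209 [x] (4,3)
    t=1.0432 [y] (4,4)
    t=1.3562 [x] (3,4)
    t=2.3915 [x] (2,4)
    t=3.4268 [x] (1,4)
    t=4.4620 [x] (0,4) — stop
  → r_1 = 4.4620
beam 2: φ=-90°, α=210°
  cosα=-0.8660 sinα=-0.5000 | (5,3) | tMaxX 0.3580 tMaxY 1.4600 | tΔX 1.1547 tΔY 2.0000
    t=0.3580 [x] (4,3)
    t=1.4600 [y] (4,2)
    t=1.5127 [x] (3,2)
    t=2.6674 [x] (2,2)
    t=3.4600 [y] (2,1)
    t=3.8221 [x] (1,1)
    t=4.9768 [x] (0,1) — stop
  → r_2 = 4.9768
beam 3: φ=-45°, α=255°
  cosα=-0.2588 sinα=-0.9659 | (5,3) | tMaxX 1.1977 tMaxY 0.7558 | tΔX 3.8637 tΔY 1.0353
    t=0.7558 [y] (5,2)
    t=1.1977 [x] (4,2)
    t=1.7910 [y] (4,1)
    t=2.8263 [y] (4,0) — stop
  → r_3 = 2.8263
beam 4: φ=0°, α=300°
  cosα=0.5000 sinα=-0.8660 | (5,3) | tMaxX 1.3800 tMaxY 0.8429 | tΔX 2.0000 tΔY 1.1547
    t=0.8429 [y] (5,2)
    t=1.3800 [x] (6,2) — stop
  → r_4 = 1.3800
beam 5: φ=45°, α=345°
  cosα=0.9659 sinα=-0.2588 | (5,3) | tMaxX 0.7143 tMaxY 2.8205 | tΔX 1.0353 tΔY 3.8637
    t=0.7143 [x] (6,3) — stop
  → r_5 = 0.7143
beam 6: φ=90°, α=30°
  cosα=0.8660 sinα=0.5000 | (5,3) | tMaxX 0.7967 tMaxY 0.5400 | tΔX 1.1547 tΔY 2.0000
    t=0.5400 [y] (5,4)
    t=0.7967 [x] (6,4) — stop
  → r_6 = 0.7967
beam 7: φ=135°, α=75°
  cosα=0.2588 sinα=0.9659 | (5,3) | tMaxX 2.6660 tMaxY 0.2795 | tΔX 3.8637 tΔY 1.0353
    t=0.2795 [y] (5,4)
    t=1.3148 [y] (5,5)
    t=2.3501 [y] (5,6)
    t=2.6660 [x] (6,6) — stop
  → r_7 = 2.6660

ranges = [4.4620, 4.9768, 2.8263, 1.3800, 0.7143, 0.7967, 2.6660]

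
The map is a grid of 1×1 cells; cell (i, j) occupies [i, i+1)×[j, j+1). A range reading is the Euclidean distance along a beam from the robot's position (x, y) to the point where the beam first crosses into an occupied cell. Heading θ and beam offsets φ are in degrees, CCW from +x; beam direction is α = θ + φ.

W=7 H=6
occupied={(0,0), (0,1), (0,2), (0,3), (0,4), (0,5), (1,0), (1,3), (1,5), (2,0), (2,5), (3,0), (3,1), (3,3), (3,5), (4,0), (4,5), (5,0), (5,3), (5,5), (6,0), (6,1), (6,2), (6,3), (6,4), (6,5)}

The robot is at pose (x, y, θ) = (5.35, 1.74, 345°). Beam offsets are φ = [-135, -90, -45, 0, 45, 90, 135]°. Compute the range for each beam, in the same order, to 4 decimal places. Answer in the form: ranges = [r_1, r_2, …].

beam 1: φ=-135°, α=210°
  d=(-0.8660,-0.5000)  start (5,1)  tX=0.4041 tY=1.4800  stride 1/|dx|=1.1547 1/|dy|=2.0000
    cross x-line → (4,1), t=0.4041
    cross y-line → (4,0), t=1.4800 (wall)
  → r_1 = 1.4800
beam 2: φ=-90°, α=255°
  d=(-0.2588,-0.9659)  start (5,1)  tX=1.3523 tY=0.7661  stride 1/|dx|=3.8637 1/|dy|=1.0353
    cross y-line → (5,0), t=0.7661 (wall)
  → r_2 = 0.7661
beam 3: φ=-45°, α=300°
  d=(0.5000,-0.8660)  start (5,1)  tX=1.3000 tY=0.8545  stride 1/|dx|=2.0000 1/|dy|=1.1547
    cross y-line → (5,0), t=0.8545 (wall)
  → r_3 = 0.8545
beam 4: φ=0°, α=345°
  d=(0.9659,-0.2588)  start (5,1)  tX=0.6729 tY=2.8591  stride 1/|dx|=1.0353 1/|dy|=3.8637
    cross x-line → (6,1), t=0.6729 (wall)
  → r_4 = 0.6729
beam 5: φ=45°, α=30°
  d=(0.8660,0.5000)  start (5,1)  tX=0.7506 tY=0.5200  stride 1/|dx|=1.1547 1/|dy|=2.0000
    cross y-line → (5,2), t=0.5200
    cross x-line → (6,2), t=0.7506 (wall)
  → r_5 = 0.7506
beam 6: φ=90°, α=75°
  d=(0.2588,0.9659)  start (5,1)  tX=2.5114 tY=0.2692  stride 1/|dx|=3.8637 1/|dy|=1.0353
    cross y-line → (5,2), t=0.2692
    cross y-line → (5,3), t=1.3044 (wall)
  → r_6 = 1.3044
beam 7: φ=135°, α=120°
  d=(-0.5000,0.8660)  start (5,1)  tX=0.7000 tY=0.3002  stride 1/|dx|=2.0000 1/|dy|=1.1547
    cross y-line → (5,2), t=0.3002
    cross x-line → (4,2), t=0.7000
    cross y-line → (4,3), t=1.4549
    cross y-line → (4,4), t=2.6096
    cross x-line → (3,4), t=2.7000
    cross y-line → (3,5), t=3.7643 (wall)
  → r_7 = 3.7643

ranges = [1.4800, 0.7661, 0.8545, 0.6729, 0.7506, 1.3044, 3.7643]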